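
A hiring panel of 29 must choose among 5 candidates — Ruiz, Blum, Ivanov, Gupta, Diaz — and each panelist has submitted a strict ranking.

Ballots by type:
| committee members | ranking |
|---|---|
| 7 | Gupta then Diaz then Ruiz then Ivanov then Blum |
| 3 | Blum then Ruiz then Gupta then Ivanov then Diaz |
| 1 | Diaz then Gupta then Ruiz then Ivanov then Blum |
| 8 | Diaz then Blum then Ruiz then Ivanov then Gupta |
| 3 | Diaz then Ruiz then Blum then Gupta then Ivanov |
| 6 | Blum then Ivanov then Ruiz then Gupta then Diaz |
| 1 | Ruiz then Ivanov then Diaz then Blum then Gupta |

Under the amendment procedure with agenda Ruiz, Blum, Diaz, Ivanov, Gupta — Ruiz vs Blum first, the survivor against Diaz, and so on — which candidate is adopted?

Round 1: Ruiz vs Blum — 12–17, Blum advances.
Round 2: Blum vs Diaz — 9–20, Diaz advances.
Round 3: Diaz vs Ivanov — 19–10, Diaz advances.
Round 4: Diaz vs Gupta — 13–16, Gupta advances.
Gupta survives the agenda.

Gupta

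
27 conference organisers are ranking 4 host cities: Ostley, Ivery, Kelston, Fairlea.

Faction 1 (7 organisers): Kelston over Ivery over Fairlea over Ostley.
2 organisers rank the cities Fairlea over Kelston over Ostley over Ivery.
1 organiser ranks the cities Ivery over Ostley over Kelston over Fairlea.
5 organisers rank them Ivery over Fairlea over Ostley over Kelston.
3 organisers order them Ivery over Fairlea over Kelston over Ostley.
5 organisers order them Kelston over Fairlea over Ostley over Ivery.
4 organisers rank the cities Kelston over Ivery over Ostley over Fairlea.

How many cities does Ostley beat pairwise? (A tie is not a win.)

Ostley against each rival (27 organisers):
Ostley vs Ivery: Ivery, 20–7.
Ostley vs Kelston: 6 to 21, Kelston.
Ostley vs Fairlea: Fairlea wins 22–5.
Ostley beats no one; loses to Ivery, Kelston, Fairlea — 0 pairwise wins.

0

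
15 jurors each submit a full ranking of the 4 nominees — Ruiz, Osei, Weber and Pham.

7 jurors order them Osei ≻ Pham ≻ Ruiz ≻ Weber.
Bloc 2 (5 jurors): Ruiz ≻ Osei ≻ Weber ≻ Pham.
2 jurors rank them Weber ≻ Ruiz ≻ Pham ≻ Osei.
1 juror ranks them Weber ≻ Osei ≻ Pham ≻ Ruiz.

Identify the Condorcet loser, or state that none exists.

Pairwise majorities:
Ruiz vs Osei: 7 to 8, Osei.
Ruiz vs Weber: Ruiz wins 12–3.
Ruiz vs Pham: Pham wins 8–7.
Osei vs Weber: 12 to 3, Osei.
Osei vs Pham: Osei, 13–2.
Weber–Pham: Weber 8–7.
No nominee is winless: Ruiz beats Weber; Osei beats Ruiz; Weber beats Pham; Pham beats Ruiz. There is no Condorcet loser.

none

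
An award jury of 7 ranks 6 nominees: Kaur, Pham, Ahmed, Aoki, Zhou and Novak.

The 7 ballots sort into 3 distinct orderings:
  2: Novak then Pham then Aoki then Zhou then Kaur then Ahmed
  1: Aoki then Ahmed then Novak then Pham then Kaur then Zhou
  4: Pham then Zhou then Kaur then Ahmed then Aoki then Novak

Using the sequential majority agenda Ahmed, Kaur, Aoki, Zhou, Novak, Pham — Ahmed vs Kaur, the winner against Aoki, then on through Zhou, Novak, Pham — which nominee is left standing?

Pham

Round 1: Ahmed vs Kaur — 1–6, Kaur advances.
Round 2: Kaur vs Aoki — 4–3, Kaur advances.
Round 3: Kaur vs Zhou — 1–6, Zhou advances.
Round 4: Zhou vs Novak — 4–3, Zhou advances.
Round 5: Zhou vs Pham — 0–7, Pham advances.
Pham survives the agenda.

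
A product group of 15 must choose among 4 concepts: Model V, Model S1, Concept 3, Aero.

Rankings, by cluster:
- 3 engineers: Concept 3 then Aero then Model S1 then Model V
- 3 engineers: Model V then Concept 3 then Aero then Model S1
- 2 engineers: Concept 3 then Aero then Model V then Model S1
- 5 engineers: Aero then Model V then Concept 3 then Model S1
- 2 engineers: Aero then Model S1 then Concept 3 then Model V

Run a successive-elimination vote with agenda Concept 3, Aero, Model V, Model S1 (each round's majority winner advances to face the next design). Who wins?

Model V

Round 1: Concept 3 vs Aero — 8–7, Concept 3 advances.
Round 2: Concept 3 vs Model V — 7–8, Model V advances.
Round 3: Model V vs Model S1 — 10–5, Model V advances.
Model V survives the agenda.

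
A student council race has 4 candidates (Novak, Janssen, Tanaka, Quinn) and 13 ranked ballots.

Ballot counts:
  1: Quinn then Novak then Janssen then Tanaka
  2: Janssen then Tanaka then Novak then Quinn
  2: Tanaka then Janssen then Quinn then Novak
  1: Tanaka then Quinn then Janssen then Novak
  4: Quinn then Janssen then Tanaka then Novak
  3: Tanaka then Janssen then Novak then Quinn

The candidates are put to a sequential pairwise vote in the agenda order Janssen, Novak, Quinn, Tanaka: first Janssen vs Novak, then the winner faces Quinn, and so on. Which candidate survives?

Janssen

Round 1: Janssen vs Novak — 12–1, Janssen advances.
Round 2: Janssen vs Quinn — 7–6, Janssen advances.
Round 3: Janssen vs Tanaka — 7–6, Janssen advances.
The agenda winner is Janssen.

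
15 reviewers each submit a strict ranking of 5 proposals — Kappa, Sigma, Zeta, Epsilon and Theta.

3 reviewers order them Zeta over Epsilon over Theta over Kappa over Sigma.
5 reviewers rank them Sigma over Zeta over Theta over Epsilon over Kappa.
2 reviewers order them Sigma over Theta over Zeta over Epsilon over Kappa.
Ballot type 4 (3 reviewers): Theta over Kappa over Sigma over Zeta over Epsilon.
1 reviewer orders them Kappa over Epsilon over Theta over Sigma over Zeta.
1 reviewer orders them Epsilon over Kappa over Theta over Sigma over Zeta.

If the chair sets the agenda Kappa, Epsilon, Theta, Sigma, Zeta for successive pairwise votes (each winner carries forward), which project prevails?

Zeta

Round 1: Kappa vs Epsilon — 4–11, Epsilon advances.
Round 2: Epsilon vs Theta — 5–10, Theta advances.
Round 3: Theta vs Sigma — 8–7, Theta advances.
Round 4: Theta vs Zeta — 7–8, Zeta advances.
Zeta survives the agenda.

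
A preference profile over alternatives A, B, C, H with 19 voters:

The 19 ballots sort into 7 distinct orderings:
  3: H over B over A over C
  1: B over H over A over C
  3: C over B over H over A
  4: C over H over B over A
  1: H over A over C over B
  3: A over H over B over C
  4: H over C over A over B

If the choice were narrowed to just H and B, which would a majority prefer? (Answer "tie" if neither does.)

H

Ballots ranking H above B: 3 + 4 + 1 + 3 + 4 = 15.
Ballots ranking B above H: 19 − 15 = 4.
H wins the head-to-head 15–4.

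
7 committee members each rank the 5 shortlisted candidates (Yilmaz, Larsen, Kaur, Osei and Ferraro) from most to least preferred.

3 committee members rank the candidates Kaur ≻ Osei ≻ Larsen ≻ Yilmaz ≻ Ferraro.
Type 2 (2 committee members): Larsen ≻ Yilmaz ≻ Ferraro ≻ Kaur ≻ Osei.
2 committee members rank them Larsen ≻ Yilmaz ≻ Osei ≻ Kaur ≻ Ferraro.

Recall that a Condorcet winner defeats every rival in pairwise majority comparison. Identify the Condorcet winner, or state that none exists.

Pairwise majorities:
Yilmaz vs Larsen: 0 for Yilmaz, 7 for Larsen — Larsen by 7–0.
Yilmaz vs Kaur: Yilmaz preferred on 2+2 = 4 ballots; Yilmaz wins 4–3.
Yilmaz vs Osei: Yilmaz is ranked higher on 2+2 = 4 ballots, Osei on 3. Yilmaz wins 4–3.
Yilmaz vs Ferraro: 3+2+2 = 7 for Yilmaz, 0 for Ferraro — Yilmaz by 7–0.
Larsen vs Kaur: 2+2 = 4 for Larsen, 3 for Kaur — Larsen by 4–3.
Larsen vs Osei: 2+2 = 4 for Larsen, 3 for Osei — Larsen by 4–3.
Larsen vs Ferraro: 3+2+2 = 7 for Larsen, 0 for Ferraro — Larsen by 7–0.
Kaur vs Osei: Kaur is ranked higher on 3+2 = 5 ballots, Osei on 2. Kaur wins 5–2.
Kaur vs Ferraro: 3+2 = 5 for Kaur, 2 for Ferraro — Kaur by 5–2.
Osei vs Ferraro: 5 to 2, Osei.
Larsen beats each of Yilmaz, Kaur, Osei, Ferraro — Larsen is the Condorcet winner.

Larsen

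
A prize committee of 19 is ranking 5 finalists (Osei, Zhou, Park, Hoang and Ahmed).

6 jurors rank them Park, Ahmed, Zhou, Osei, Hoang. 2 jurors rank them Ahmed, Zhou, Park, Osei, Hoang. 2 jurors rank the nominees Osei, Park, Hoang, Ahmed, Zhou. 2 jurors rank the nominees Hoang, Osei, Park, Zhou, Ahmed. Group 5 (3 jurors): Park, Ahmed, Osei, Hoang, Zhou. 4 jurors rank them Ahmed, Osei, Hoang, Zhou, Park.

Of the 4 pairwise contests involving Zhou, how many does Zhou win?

Zhou against each rival (19 jurors):
Zhou vs Osei: Osei, 11–8.
Zhou–Park: Park 13–6.
Zhou vs Hoang: 8 to 11, Hoang.
Zhou vs Ahmed: Ahmed wins 17–2.
Zhou beats no one; loses to Osei, Park, Hoang, Ahmed — 0 pairwise wins.

0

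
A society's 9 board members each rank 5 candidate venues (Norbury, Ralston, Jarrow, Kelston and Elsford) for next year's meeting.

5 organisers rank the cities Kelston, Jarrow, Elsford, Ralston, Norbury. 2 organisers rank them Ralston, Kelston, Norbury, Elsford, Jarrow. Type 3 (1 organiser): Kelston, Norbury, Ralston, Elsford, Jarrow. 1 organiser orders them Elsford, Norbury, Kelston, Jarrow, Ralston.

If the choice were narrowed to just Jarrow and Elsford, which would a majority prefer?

Ballots ranking Jarrow above Elsford: 5.
Ballots ranking Elsford above Jarrow: 9 − 5 = 4.
Jarrow wins the head-to-head 5–4.

Jarrow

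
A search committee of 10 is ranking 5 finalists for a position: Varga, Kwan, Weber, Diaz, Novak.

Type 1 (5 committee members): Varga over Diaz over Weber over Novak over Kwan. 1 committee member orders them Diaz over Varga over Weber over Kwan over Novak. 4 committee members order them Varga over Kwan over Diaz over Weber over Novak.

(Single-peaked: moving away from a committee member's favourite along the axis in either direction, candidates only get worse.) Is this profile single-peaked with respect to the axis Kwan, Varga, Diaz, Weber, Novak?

yes

Axis positions: Kwan=1, Varga=2, Diaz=3, Weber=4, Novak=5.
Type 1 (peak Varga at position 2): ranking walks positions 2-3-4-5-1, expanding outward from the peak — single-peaked.
Type 2 (peak Diaz at position 3): ranking walks positions 3-2-4-1-5, expanding outward from the peak — single-peaked.
Type 3 (peak Varga at position 2): ranking walks positions 2-1-3-4-5, expanding outward from the peak — single-peaked.
Every ranking is single-peaked on this axis.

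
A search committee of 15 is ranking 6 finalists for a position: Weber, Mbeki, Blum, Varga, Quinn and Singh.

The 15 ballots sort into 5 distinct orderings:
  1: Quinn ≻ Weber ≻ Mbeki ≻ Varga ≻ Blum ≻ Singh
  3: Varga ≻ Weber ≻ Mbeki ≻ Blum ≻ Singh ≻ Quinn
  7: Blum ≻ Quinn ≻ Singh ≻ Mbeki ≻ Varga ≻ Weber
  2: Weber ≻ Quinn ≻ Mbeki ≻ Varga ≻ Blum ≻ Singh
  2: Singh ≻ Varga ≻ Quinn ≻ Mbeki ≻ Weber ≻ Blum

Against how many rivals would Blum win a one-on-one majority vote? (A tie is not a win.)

Blum against each rival (15 committee members):
Blum vs Weber: 7 for Blum, 8 for Weber — Weber by 8–7.
Blum vs Mbeki: Mbeki, 8–7.
Blum vs Varga: Varga wins 8–7.
Blum vs Quinn: Blum, 10–5.
Blum–Singh: Blum 13–2.
Blum beats Quinn, Singh; loses to Weber, Mbeki, Varga — 2 pairwise wins.

2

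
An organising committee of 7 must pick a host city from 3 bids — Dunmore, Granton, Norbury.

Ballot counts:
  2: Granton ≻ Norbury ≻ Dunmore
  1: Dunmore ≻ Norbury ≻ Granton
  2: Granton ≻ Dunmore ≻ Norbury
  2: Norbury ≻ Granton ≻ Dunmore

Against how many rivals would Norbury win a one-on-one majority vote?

1

Norbury against each rival (7 organisers):
Norbury vs Dunmore: Norbury, 4–3.
Norbury vs Granton: Norbury is ranked higher on 1+2 = 3 ballots, Granton on 4. Granton wins 4–3.
Norbury beats Dunmore; loses to Granton — 1 pairwise win.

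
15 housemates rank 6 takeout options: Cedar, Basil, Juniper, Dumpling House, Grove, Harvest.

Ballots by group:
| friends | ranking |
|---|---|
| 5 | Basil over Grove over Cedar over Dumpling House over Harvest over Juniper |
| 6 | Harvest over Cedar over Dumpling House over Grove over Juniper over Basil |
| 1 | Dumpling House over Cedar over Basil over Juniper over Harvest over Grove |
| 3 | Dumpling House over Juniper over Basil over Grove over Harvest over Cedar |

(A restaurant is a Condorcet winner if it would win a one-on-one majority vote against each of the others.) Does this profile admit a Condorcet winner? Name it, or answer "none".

Head-to-head results (15 friends):
Cedar vs Basil: Basil, 8–7.
Cedar vs Juniper: Cedar wins 12–3.
Cedar vs Dumpling House: Cedar preferred on 5+6 = 11 ballots; Cedar wins 11–4.
Cedar vs Grove: Grove wins 8–7.
Cedar vs Harvest: Harvest wins 9–6.
Basil–Juniper: Juniper 9–6.
Basil vs Dumpling House: 5 to 10, Dumpling House.
Basil vs Grove: Basil preferred on 5+1+3 = 9 ballots; Basil wins 9–6.
Basil–Harvest: Basil 9–6.
Juniper vs Dumpling House: 0 for Juniper, 15 for Dumpling House — Dumpling House by 15–0.
Juniper vs Grove: Juniper preferred on 1+3 = 4 ballots; Grove wins 11–4.
Juniper vs Harvest: Harvest, 11–4.
Dumpling House vs Grove: 10 to 5, Dumpling House.
Dumpling House–Harvest: Dumpling House 9–6.
Grove vs Harvest: 8 to 7, Grove.
Every restaurant loses at least once (Cedar loses to Basil; Basil loses to Juniper; Juniper loses to Cedar; Dumpling House loses to Cedar; Grove loses to Basil; Harvest loses to Basil). The majority relation contains the cycle Cedar → Juniper → Basil → Cedar, so there is no Condorcet winner.

none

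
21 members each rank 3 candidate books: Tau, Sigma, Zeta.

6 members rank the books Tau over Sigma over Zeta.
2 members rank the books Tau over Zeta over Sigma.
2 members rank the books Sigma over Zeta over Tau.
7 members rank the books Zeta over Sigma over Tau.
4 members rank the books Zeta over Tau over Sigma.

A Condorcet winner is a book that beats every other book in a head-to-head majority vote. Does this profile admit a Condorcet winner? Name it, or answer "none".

Check each pair by majority over 21 ballots:
Tau vs Sigma: 12 to 9, Tau.
Tau vs Zeta: 8 to 13, Zeta.
Sigma vs Zeta: Sigma preferred on 6+2 = 8 ballots; Zeta wins 13–8.
Zeta wins every pairwise contest, so Zeta is the Condorcet winner.

Zeta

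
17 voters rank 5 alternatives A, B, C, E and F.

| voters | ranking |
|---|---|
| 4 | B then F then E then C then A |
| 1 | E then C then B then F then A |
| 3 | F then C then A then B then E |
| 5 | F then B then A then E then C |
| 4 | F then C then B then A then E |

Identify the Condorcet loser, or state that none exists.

Pairwise majorities:
A vs B: A is ranked higher on 3 ballots, B on 14. B wins 14–3.
A vs C: C wins 12–5.
A vs E: A wins 12–5.
A–F: F 17–0.
B vs C: B is ranked higher on 4+5 = 9 ballots, C on 8. B wins 9–8.
B vs E: B, 16–1.
B vs F: 5 to 12, F.
C vs E: E, 10–7.
C vs F: F, 16–1.
E vs F: F wins 16–1.
No alternative is winless: A beats E; B beats A; C beats A; E beats C; F beats A. There is no Condorcet loser.

none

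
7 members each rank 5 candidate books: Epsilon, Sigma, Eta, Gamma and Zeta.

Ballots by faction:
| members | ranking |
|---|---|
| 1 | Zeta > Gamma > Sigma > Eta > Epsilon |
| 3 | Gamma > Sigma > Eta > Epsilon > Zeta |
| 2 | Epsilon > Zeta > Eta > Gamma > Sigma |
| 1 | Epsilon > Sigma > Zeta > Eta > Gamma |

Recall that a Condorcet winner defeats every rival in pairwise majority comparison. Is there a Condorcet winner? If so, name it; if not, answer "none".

none

Pairwise majorities:
Epsilon vs Sigma: Sigma, 4–3.
Epsilon vs Eta: Eta wins 4–3.
Epsilon vs Gamma: Epsilon is ranked higher on 2+1 = 3 ballots, Gamma on 4. Gamma wins 4–3.
Epsilon vs Zeta: Epsilon, 6–1.
Sigma vs Eta: Sigma, 5–2.
Sigma–Gamma: Gamma 6–1.
Sigma vs Zeta: Sigma preferred on 3+1 = 4 ballots; Sigma wins 4–3.
Eta vs Gamma: Gamma wins 4–3.
Eta vs Zeta: Eta is ranked higher on 3 ballots, Zeta on 4. Zeta wins 4–3.
Gamma vs Zeta: Gamma is ranked higher on 3 ballots, Zeta on 4. Zeta wins 4–3.
Each book drops at least one matchup (Epsilon loses to Sigma; Sigma loses to Gamma; Eta loses to Sigma; Gamma loses to Zeta; Zeta loses to Epsilon); the cycle Epsilon beats Zeta beats Eta beats Epsilon rules out a Condorcet winner.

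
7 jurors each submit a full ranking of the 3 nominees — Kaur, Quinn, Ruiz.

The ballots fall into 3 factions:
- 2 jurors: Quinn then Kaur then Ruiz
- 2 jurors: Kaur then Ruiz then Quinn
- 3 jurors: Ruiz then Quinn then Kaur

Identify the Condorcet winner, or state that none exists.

none

Pairwise majorities:
Kaur vs Quinn: 2 for Kaur, 5 for Quinn — Quinn by 5–2.
Kaur vs Ruiz: Kaur preferred on 2+2 = 4 ballots; Kaur wins 4–3.
Quinn vs Ruiz: Quinn is ranked higher on 2 ballots, Ruiz on 5. Ruiz wins 5–2.
Each nominee drops at least one matchup (Kaur loses to Quinn; Quinn loses to Ruiz; Ruiz loses to Kaur); the cycle Kaur → Ruiz → Quinn → Kaur rules out a Condorcet winner.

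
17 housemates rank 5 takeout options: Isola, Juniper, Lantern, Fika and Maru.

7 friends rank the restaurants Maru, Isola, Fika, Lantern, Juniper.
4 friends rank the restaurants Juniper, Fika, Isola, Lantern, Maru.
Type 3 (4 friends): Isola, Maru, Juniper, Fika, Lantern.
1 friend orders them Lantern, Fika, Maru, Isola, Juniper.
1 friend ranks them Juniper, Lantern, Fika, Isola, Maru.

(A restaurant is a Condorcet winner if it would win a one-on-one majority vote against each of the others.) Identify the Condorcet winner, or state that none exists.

Check each pair by majority over 17 ballots:
Isola vs Juniper: Isola, 12–5.
Isola vs Lantern: Isola wins 15–2.
Isola vs Fika: Isola, 11–6.
Isola–Maru: Isola 9–8.
Juniper vs Lantern: Juniper preferred on 4+4+1 = 9 ballots; Juniper wins 9–8.
Juniper vs Fika: 4+4+1 = 9 for Juniper, 8 for Fika — Juniper by 9–8.
Juniper vs Maru: Maru, 12–5.
Lantern vs Fika: Fika, 15–2.
Lantern vs Maru: Lantern preferred on 4+1+1 = 6 ballots; Maru wins 11–6.
Fika vs Maru: 6 to 11, Maru.
Isola defeats every rival head-to-head and is the Condorcet winner.

Isola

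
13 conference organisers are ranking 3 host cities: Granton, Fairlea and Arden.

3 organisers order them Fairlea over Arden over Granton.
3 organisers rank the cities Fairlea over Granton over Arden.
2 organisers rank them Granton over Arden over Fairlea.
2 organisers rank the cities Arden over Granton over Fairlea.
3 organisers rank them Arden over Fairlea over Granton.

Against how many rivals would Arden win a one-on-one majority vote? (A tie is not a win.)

2

Arden against each rival (13 organisers):
Arden vs Granton: Arden preferred on 3+2+3 = 8 ballots; Arden wins 8–5.
Arden–Fairlea: Arden 7–6.
Arden beats Granton, Fairlea — 2 pairwise wins.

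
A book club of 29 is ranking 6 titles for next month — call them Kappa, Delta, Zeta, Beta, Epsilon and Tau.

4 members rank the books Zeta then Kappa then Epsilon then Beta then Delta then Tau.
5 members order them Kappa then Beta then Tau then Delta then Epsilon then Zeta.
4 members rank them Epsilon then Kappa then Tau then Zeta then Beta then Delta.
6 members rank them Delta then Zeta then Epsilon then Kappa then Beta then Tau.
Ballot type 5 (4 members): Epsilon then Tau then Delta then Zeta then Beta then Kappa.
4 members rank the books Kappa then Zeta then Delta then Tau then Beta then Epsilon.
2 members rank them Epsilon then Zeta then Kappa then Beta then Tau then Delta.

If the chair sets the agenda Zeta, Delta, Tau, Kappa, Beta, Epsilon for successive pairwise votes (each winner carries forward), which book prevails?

Round 1: Zeta vs Delta — 14–15, Delta advances.
Round 2: Delta vs Tau — 14–15, Tau advances.
Round 3: Tau vs Kappa — 4–25, Kappa advances.
Round 4: Kappa vs Beta — 25–4, Kappa advances.
Round 5: Kappa vs Epsilon — 13–16, Epsilon advances.
The agenda winner is Epsilon.

Epsilon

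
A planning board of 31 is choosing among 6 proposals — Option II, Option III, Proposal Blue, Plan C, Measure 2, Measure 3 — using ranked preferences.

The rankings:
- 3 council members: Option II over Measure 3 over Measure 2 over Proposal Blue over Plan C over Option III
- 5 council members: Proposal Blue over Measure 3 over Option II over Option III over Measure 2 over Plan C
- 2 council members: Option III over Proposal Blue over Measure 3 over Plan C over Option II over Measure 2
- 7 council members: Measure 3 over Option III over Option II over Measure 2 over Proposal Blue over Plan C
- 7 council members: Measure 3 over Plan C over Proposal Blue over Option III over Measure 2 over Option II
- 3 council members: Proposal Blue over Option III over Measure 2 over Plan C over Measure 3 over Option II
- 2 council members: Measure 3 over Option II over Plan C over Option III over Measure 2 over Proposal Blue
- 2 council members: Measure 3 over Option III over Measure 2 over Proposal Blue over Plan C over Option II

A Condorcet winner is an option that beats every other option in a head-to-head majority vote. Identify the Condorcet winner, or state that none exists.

Measure 3

Check each pair by majority over 31 ballots:
Option II vs Option III: Option II preferred on 3+5+2 = 10 ballots; Option III wins 21–10.
Option II vs Proposal Blue: 3+7+2 = 12 for Option II, 19 for Proposal Blue — Proposal Blue by 19–12.
Option II vs Plan C: Option II preferred on 3+5+7+2 = 17 ballots; Option II wins 17–14.
Option II vs Measure 2: 19 to 12, Option II.
Option II vs Measure 3: 3 for Option II, 28 for Measure 3 — Measure 3 by 28–3.
Option III vs Proposal Blue: 13 to 18, Proposal Blue.
Option III vs Plan C: 5+2+7+3+2 = 19 for Option III, 12 for Plan C — Option III by 19–12.
Option III vs Measure 2: 28 to 3, Option III.
Option III vs Measure 3: Option III is ranked higher on 2+3 = 5 ballots, Measure 3 on 26. Measure 3 wins 26–5.
Proposal Blue vs Plan C: Proposal Blue is ranked higher on 3+5+2+7+3+2 = 22 ballots, Plan C on 9. Proposal Blue wins 22–9.
Proposal Blue vs Measure 2: Proposal Blue is ranked higher on 5+2+7+3 = 17 ballots, Measure 2 on 14. Proposal Blue wins 17–14.
Proposal Blue vs Measure 3: Proposal Blue is ranked higher on 5+2+3 = 10 ballots, Measure 3 on 21. Measure 3 wins 21–10.
Plan C vs Measure 2: 2+7+2 = 11 for Plan C, 20 for Measure 2 — Measure 2 by 20–11.
Plan C vs Measure 3: Plan C preferred on 3 ballots; Measure 3 wins 28–3.
Measure 2 vs Measure 3: 3 for Measure 2, 28 for Measure 3 — Measure 3 by 28–3.
Measure 3 beats each of Option II, Option III, Proposal Blue, Plan C, Measure 2 — Measure 3 is the Condorcet winner.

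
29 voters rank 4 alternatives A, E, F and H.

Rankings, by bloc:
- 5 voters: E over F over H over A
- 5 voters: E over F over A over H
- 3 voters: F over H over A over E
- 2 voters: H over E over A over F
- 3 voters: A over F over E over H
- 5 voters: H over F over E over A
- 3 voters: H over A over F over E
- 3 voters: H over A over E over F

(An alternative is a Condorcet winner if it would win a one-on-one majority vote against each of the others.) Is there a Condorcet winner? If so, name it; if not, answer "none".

none

Pairwise majorities:
A vs E: E wins 17–12.
A vs F: F, 18–11.
A vs H: H, 21–8.
E vs F: E wins 15–14.
E–H: H 16–13.
F vs H: F, 16–13.
No alternative is unbeaten: A loses to E; E loses to H; F loses to E; H loses to F. In particular E > F > H > E is a majority cycle — no Condorcet winner exists.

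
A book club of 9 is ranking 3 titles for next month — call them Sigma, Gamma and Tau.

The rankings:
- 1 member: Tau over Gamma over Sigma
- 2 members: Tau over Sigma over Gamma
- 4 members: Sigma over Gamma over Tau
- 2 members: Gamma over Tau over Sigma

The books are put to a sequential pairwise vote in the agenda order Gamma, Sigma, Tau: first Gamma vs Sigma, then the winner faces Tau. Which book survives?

Tau

Round 1: Gamma vs Sigma — 3–6, Sigma advances.
Round 2: Sigma vs Tau — 4–5, Tau advances.
The agenda winner is Tau.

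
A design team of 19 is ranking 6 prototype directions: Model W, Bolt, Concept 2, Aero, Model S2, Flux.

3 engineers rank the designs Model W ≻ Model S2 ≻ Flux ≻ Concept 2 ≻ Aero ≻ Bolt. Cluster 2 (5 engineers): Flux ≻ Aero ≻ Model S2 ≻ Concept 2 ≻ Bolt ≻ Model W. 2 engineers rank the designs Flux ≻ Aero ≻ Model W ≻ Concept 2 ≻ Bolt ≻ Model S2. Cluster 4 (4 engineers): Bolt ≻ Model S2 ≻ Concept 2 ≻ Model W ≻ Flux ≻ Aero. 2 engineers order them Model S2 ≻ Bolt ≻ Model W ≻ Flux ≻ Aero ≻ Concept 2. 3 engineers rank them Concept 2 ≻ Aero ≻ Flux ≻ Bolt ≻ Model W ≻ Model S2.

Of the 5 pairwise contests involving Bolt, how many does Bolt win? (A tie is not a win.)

1

Bolt against each rival (19 engineers):
Bolt vs Model W: Bolt preferred on 5+4+2+3 = 14 ballots; Bolt wins 14–5.
Bolt vs Concept 2: Concept 2 wins 13–6.
Bolt vs Aero: Aero wins 13–6.
Bolt vs Model S2: Model S2 wins 10–9.
Bolt vs Flux: 4+2 = 6 for Bolt, 13 for Flux — Flux by 13–6.
Bolt beats Model W; loses to Concept 2, Aero, Model S2, Flux — 1 pairwise win.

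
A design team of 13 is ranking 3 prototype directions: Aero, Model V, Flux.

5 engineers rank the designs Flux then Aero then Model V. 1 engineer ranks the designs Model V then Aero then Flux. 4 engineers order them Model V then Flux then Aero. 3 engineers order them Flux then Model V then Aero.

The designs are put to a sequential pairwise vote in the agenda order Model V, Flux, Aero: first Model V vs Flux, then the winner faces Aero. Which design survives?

Round 1: Model V vs Flux — 5–8, Flux advances.
Round 2: Flux vs Aero — 12–1, Flux advances.
The agenda winner is Flux.

Flux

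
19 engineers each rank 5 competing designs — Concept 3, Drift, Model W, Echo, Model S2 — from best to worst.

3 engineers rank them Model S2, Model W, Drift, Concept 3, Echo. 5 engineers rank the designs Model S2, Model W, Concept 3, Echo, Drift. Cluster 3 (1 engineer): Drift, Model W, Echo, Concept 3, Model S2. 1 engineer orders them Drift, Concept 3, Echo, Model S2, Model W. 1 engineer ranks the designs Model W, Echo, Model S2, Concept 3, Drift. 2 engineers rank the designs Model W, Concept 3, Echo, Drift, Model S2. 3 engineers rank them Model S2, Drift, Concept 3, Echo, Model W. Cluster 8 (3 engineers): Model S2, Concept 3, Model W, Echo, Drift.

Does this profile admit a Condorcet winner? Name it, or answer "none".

Check each pair by majority over 19 ballots:
Concept 3 vs Drift: Concept 3 is ranked higher on 5+1+2+3 = 11 ballots, Drift on 8. Concept 3 wins 11–8.
Concept 3–Model W: Model W 12–7.
Concept 3 vs Echo: 17 to 2, Concept 3.
Concept 3 vs Model S2: Model S2, 15–4.
Drift vs Model W: Model W, 14–5.
Drift vs Echo: Echo, 11–8.
Drift vs Model S2: Drift preferred on 1+1+2 = 4 ballots; Model S2 wins 15–4.
Model W–Echo: Model W 15–4.
Model W vs Model S2: Model W is ranked higher on 1+1+2 = 4 ballots, Model S2 on 15. Model S2 wins 15–4.
Echo vs Model S2: 5 to 14, Model S2.
Model S2 wins every pairwise contest, so Model S2 is the Condorcet winner.

Model S2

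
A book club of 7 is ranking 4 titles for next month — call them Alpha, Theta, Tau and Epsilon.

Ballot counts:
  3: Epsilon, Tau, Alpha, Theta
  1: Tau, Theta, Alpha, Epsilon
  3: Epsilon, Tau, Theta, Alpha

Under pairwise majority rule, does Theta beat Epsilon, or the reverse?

Ballots ranking Theta above Epsilon: 1.
Ballots ranking Epsilon above Theta: 7 − 1 = 6.
Epsilon wins the head-to-head 6–1.

Epsilon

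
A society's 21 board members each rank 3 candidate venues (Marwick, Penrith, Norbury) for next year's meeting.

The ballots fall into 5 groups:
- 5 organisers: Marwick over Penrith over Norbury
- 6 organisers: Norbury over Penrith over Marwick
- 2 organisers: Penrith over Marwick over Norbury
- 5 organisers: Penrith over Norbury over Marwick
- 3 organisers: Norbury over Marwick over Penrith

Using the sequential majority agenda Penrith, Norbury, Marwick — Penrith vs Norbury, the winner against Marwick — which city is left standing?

Round 1: Penrith vs Norbury — 12–9, Penrith advances.
Round 2: Penrith vs Marwick — 13–8, Penrith advances.
Penrith survives the agenda.

Penrith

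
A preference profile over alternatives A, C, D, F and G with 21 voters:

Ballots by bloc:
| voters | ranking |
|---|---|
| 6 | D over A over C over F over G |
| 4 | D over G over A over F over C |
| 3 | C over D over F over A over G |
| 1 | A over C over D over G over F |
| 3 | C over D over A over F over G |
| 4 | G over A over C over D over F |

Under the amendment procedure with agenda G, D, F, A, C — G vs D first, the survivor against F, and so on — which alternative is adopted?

Round 1: G vs D — 4–17, D advances.
Round 2: D vs F — 21–0, D advances.
Round 3: D vs A — 16–5, D advances.
Round 4: D vs C — 10–11, C advances.
The agenda winner is C.

C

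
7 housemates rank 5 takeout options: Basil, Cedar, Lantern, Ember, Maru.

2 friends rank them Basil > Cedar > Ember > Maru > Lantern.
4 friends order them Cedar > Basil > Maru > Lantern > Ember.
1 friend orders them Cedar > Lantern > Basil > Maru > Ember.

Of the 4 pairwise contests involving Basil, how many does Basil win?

3

Basil against each rival (7 friends):
Basil vs Cedar: Cedar wins 5–2.
Basil vs Lantern: Basil is ranked higher on 2+4 = 6 ballots, Lantern on 1. Basil wins 6–1.
Basil vs Ember: 7 to 0, Basil.
Basil vs Maru: 7 to 0, Basil.
Basil beats Lantern, Ember, Maru; loses to Cedar — 3 pairwise wins.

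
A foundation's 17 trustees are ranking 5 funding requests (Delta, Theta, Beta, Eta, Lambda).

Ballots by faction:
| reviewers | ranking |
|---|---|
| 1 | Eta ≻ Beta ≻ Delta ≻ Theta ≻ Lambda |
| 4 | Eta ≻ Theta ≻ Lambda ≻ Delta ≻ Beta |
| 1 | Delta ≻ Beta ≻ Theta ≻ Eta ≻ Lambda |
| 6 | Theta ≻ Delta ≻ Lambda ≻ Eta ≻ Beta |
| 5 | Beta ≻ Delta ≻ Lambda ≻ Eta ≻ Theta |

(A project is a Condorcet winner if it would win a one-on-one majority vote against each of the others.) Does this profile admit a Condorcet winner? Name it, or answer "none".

none

Pairwise majorities:
Delta vs Theta: Delta preferred on 1+1+5 = 7 ballots; Theta wins 10–7.
Delta vs Beta: Delta, 11–6.
Delta vs Eta: 1+6+5 = 12 for Delta, 5 for Eta — Delta by 12–5.
Delta vs Lambda: Delta is ranked higher on 1+1+6+5 = 13 ballots, Lambda on 4. Delta wins 13–4.
Theta vs Beta: Theta preferred on 4+6 = 10 ballots; Theta wins 10–7.
Theta vs Eta: 7 to 10, Eta.
Theta–Lambda: Theta 12–5.
Beta vs Eta: 6 to 11, Eta.
Beta vs Lambda: Beta is ranked higher on 1+1+5 = 7 ballots, Lambda on 10. Lambda wins 10–7.
Eta vs Lambda: Eta is ranked higher on 1+4+1 = 6 ballots, Lambda on 11. Lambda wins 11–6.
Each project drops at least one matchup (Delta loses to Theta; Theta loses to Eta; Beta loses to Delta; Eta loses to Delta; Lambda loses to Delta); the cycle Delta beats Eta beats Theta beats Delta rules out a Condorcet winner.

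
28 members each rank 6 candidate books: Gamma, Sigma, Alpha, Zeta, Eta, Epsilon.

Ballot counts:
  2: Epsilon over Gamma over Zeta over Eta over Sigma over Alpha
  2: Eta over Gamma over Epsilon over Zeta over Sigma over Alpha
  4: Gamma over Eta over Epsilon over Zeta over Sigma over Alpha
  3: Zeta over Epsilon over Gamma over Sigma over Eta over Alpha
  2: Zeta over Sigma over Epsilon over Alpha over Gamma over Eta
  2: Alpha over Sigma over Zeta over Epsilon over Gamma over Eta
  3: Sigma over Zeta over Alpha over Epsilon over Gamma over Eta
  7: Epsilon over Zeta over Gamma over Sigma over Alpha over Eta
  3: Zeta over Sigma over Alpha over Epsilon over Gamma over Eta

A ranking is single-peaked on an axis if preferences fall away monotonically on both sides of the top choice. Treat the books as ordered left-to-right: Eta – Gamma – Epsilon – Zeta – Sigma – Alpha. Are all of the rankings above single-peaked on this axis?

yes

Axis positions: Eta=1, Gamma=2, Epsilon=3, Zeta=4, Sigma=5, Alpha=6.
Cluster 1 (peak Epsilon at position 3): ranking walks positions 3-2-4-1-5-6, expanding outward from the peak — single-peaked.
Cluster 2 (peak Eta at position 1): ranking walks positions 1-2-3-4-5-6, expanding outward from the peak — single-peaked.
Cluster 3 (peak Gamma at position 2): ranking walks positions 2-1-3-4-5-6, expanding outward from the peak — single-peaked.
Cluster 4 (peak Zeta at position 4): ranking walks positions 4-3-2-5-1-6, expanding outward from the peak — single-peaked.
Cluster 5 (peak Zeta at position 4): ranking walks positions 4-5-3-6-2-1, expanding outward from the peak — single-peaked.
Cluster 6 (peak Alpha at position 6): ranking walks positions 6-5-4-3-2-1, expanding outward from the peak — single-peaked.
Cluster 7 (peak Sigma at position 5): ranking walks positions 5-4-6-3-2-1, expanding outward from the peak — single-peaked.
Cluster 8 (peak Epsilon at position 3): ranking walks positions 3-4-2-5-6-1, expanding outward from the peak — single-peaked.
Cluster 9 (peak Zeta at position 4): ranking walks positions 4-5-6-3-2-1, expanding outward from the peak — single-peaked.
Every ranking is single-peaked on this axis.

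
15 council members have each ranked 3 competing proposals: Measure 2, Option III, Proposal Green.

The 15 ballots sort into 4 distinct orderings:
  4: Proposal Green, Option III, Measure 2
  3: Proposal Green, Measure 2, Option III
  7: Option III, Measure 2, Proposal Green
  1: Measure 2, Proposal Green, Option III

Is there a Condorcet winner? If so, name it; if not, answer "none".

Check each pair by majority over 15 ballots:
Measure 2 vs Option III: 4 to 11, Option III.
Measure 2 vs Proposal Green: 8 to 7, Measure 2.
Option III vs Proposal Green: Option III is ranked higher on 7 ballots, Proposal Green on 8. Proposal Green wins 8–7.
Every option loses at least once (Measure 2 loses to Option III; Option III loses to Proposal Green; Proposal Green loses to Measure 2). The majority relation contains the cycle Measure 2 > Proposal Green > Option III > Measure 2, so there is no Condorcet winner.

none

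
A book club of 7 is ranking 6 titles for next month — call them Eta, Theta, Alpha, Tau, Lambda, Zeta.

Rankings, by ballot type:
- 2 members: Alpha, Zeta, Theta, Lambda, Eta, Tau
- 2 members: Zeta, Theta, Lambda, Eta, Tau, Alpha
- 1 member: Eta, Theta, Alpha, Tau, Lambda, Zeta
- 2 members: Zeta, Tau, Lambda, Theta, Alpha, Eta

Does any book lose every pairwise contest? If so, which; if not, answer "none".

none

Head-to-head results (7 members):
Eta vs Theta: Eta is ranked higher on 1 ballot, Theta on 6. Theta wins 6–1.
Eta vs Alpha: Eta is ranked higher on 2+1 = 3 ballots, Alpha on 4. Alpha wins 4–3.
Eta vs Tau: Eta preferred on 2+2+1 = 5 ballots; Eta wins 5–2.
Eta vs Lambda: Lambda wins 6–1.
Eta–Zeta: Zeta 6–1.
Theta vs Alpha: Theta preferred on 2+1+2 = 5 ballots; Theta wins 5–2.
Theta vs Tau: Theta wins 5–2.
Theta vs Lambda: 2+2+1 = 5 for Theta, 2 for Lambda — Theta by 5–2.
Theta vs Zeta: Theta preferred on 1 ballot; Zeta wins 6–1.
Alpha vs Tau: Alpha is ranked higher on 2+1 = 3 ballots, Tau on 4. Tau wins 4–3.
Alpha–Lambda: Lambda 4–3.
Alpha vs Zeta: Zeta wins 4–3.
Tau vs Lambda: 1+2 = 3 for Tau, 4 for Lambda — Lambda by 4–3.
Tau vs Zeta: Zeta, 6–1.
Lambda vs Zeta: 1 for Lambda, 6 for Zeta — Zeta by 6–1.
No book is winless: Eta beats Tau; Theta beats Eta; Alpha beats Eta; Tau beats Alpha; Lambda beats Eta; Zeta beats Eta. There is no Condorcet loser.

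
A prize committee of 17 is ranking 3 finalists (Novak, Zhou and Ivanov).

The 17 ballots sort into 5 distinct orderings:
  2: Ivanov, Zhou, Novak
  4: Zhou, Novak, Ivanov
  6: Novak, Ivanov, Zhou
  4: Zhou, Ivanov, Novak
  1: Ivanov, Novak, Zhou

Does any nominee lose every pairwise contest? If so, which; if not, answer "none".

Pairwise majorities:
Novak–Zhou: Zhou 10–7.
Novak vs Ivanov: Novak wins 10–7.
Zhou vs Ivanov: Zhou is ranked higher on 4+4 = 8 ballots, Ivanov on 9. Ivanov wins 9–8.
Every nominee wins at least one matchup (Novak beats Ivanov; Zhou beats Novak; Ivanov beats Zhou), so there is no Condorcet loser.

none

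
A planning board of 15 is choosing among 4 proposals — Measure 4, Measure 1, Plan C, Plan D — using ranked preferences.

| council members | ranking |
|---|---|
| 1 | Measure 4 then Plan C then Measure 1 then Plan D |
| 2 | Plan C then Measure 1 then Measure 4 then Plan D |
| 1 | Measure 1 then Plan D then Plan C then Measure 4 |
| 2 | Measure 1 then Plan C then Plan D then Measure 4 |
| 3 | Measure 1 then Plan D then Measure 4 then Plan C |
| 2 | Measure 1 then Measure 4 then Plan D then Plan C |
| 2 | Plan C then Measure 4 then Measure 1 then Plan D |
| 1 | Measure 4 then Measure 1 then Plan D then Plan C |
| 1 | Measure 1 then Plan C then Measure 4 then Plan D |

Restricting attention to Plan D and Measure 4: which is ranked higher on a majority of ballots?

Measure 4

Ballots ranking Plan D above Measure 4: 1 + 2 + 3 = 6.
Ballots ranking Measure 4 above Plan D: 15 − 6 = 9.
Measure 4 wins the head-to-head 9–6.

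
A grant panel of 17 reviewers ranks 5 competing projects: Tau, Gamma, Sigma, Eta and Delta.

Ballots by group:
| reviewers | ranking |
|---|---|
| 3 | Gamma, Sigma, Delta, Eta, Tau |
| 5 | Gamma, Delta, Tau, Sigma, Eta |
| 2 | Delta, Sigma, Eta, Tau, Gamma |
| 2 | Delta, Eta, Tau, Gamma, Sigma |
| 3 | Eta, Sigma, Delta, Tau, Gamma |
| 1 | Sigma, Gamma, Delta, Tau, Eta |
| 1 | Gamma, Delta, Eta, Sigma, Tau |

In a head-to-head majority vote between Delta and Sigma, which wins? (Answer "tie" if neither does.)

Delta

Ballots ranking Delta above Sigma: 5 + 2 + 2 + 1 = 10.
Ballots ranking Sigma above Delta: 17 − 10 = 7.
Delta wins the head-to-head 10–7.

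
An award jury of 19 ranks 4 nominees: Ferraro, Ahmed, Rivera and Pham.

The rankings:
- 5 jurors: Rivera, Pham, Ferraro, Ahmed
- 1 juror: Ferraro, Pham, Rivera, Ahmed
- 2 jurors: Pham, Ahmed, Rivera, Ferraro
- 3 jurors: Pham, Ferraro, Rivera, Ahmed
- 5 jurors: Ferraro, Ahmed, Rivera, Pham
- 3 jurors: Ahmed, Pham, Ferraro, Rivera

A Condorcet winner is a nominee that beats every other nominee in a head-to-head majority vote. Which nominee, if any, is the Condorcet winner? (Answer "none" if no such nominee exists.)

Head-to-head results (19 jurors):
Ferraro vs Ahmed: Ferraro is ranked higher on 5+1+3+5 = 14 ballots, Ahmed on 5. Ferraro wins 14–5.
Ferraro vs Rivera: Ferraro is ranked higher on 1+3+5+3 = 12 ballots, Rivera on 7. Ferraro wins 12–7.
Ferraro vs Pham: Ferraro is ranked higher on 1+5 = 6 ballots, Pham on 13. Pham wins 13–6.
Ahmed vs Rivera: Ahmed preferred on 2+5+3 = 10 ballots; Ahmed wins 10–9.
Ahmed vs Pham: 5+3 = 8 for Ahmed, 11 for Pham — Pham by 11–8.
Rivera vs Pham: Rivera is ranked higher on 5+5 = 10 ballots, Pham on 9. Rivera wins 10–9.
Each nominee drops at least one matchup (Ferraro loses to Pham; Ahmed loses to Ferraro; Rivera loses to Ferraro; Pham loses to Rivera); the cycle Ferraro → Rivera → Pham → Ferraro rules out a Condorcet winner.

none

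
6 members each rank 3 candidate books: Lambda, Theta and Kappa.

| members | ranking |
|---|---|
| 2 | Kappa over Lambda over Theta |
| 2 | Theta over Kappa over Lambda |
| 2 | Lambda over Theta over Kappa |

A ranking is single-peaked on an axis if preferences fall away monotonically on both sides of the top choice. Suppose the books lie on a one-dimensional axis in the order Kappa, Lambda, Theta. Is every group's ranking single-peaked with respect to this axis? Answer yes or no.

no

Axis positions: Kappa=1, Lambda=2, Theta=3.
Group 1 (peak Kappa at position 1): ranking walks positions 1-2-3, expanding outward from the peak — single-peaked.
Group 2: ranking walks positions 3-1-2; Kappa is ranked above Lambda even though Lambda lies between Kappa and the peak Theta on the axis — preferences dip and rise again. Not single-peaked.
Group 3 (peak Lambda at position 2): ranking walks positions 2-3-1, expanding outward from the peak — single-peaked.
Group 2 violates single-peakedness, so the profile is not single-peaked on this axis.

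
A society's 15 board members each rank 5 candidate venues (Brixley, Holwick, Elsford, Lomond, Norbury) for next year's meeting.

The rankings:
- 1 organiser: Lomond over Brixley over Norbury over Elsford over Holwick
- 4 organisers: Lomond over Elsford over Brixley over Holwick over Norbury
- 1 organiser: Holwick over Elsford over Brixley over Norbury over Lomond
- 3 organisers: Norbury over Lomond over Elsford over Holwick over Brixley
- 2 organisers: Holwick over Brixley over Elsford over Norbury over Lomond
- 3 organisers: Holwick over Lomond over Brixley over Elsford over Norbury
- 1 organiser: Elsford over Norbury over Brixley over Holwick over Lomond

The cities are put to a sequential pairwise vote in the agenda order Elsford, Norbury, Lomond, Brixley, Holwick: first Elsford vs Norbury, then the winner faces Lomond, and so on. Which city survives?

Lomond

Round 1: Elsford vs Norbury — 11–4, Elsford advances.
Round 2: Elsford vs Lomond — 4–11, Lomond advances.
Round 3: Lomond vs Brixley — 11–4, Lomond advances.
Round 4: Lomond vs Holwick — 8–7, Lomond advances.
Lomond survives the agenda.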